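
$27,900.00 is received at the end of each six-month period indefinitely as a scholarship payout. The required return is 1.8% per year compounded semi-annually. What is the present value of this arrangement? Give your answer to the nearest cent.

$3,100,000.00

Periodic rate r = 0.018/2 per half-year.
Level perpetuity: PV = PMT / r = 27,900 / (0.018/2) = $3,100,000.00.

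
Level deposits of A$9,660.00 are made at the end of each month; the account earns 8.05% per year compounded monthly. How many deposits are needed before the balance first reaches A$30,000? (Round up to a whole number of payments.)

Periodic rate r = 0.0805/12 per month; n is counted in months.
Ordinary annuity FV: 30,000 = 9,660 × [((1+r)^n − 1)/r].
(1+r)^n = 1 + 30,000 × r / 9,660, so n = ln(1 + 30,000·r/9,660) / ln(1+r) = 3.08.
Round up to a whole number of payments: n = 4.

4 payments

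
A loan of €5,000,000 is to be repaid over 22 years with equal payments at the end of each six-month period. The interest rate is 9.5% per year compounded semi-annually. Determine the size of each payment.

Level ordinary annuity; solve PV = PMT × [(1 − (1+r)^−n)/r] for PMT.
Periodic rate r = 0.095/2 per half-year; n is counted in half-years.
With n = 44: PMT = 5,000,000 / ([(1 − (1+r)^−n)/r]) = €272,920.88

€272,920.88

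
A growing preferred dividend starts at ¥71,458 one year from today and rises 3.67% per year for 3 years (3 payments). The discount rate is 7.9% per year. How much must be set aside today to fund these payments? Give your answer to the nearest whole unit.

¥190,991

Periodic rate r = 0.079 per year.
Growing ordinary annuity: PV = PMT₁ × [1 − ((1+g)/(1+r))^n] / (r − g) = 71,458 × [1 − ((1+0.0367)/(1+r))^3] / (r − 0.0367) = ¥190,991.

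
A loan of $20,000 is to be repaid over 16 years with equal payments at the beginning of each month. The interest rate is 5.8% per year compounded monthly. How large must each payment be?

Level annuity due; solve PV = PMT × [(1 − (1+r)^−n)/r] × (1+r) for PMT.
Periodic rate r = 0.058/12 per month; n is counted in months.
With n = 192: PMT = 20,000 / ([(1 − (1+r)^−n)/r] × (1+r)) = $159.33

$159.33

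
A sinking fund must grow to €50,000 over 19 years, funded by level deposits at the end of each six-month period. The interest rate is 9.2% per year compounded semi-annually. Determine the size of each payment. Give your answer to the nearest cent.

€508.47

Level ordinary annuity; solve FV = PMT × [((1+r)^n − 1)/r] for PMT.
Periodic rate r = 0.092/2 per half-year; n is counted in half-years.
With n = 38: PMT = 50,000 / ([((1+r)^n − 1)/r]) = €508.47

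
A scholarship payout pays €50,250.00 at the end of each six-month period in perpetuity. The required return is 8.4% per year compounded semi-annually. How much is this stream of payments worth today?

€1,196,428.57

Periodic rate r = 0.084/2 per half-year.
Level perpetuity: PV = PMT / r = 50,250 / (0.084/2) = €1,196,428.57.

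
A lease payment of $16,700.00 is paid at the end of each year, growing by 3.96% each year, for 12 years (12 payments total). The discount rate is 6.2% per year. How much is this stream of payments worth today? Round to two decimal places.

Periodic rate r = 0.062 per year.
Growing ordinary annuity: PV = PMT₁ × [1 − ((1+g)/(1+r))^n] / (r − g) = 16,700 × [1 − ((1+0.0396)/(1+r))^12] / (r − 0.0396) = $168,278.32.

$168,278.32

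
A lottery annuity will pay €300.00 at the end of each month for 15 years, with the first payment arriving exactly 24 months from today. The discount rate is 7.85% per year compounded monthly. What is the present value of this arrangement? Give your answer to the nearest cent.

Ordinary annuity of 180 payments, first payment at period 24.
Periodic rate r = 0.0785/12 per month; n is counted in months.
The ordinary-annuity PV formula values the stream one period before the first payment (period 23); discount that back 23 periods:
PV₀ = 300 × [1 − (1+r)^−180] / r × (1+r)^−23 = €27,266.85

€27,266.85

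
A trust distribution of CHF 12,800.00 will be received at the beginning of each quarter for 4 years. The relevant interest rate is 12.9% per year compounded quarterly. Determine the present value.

This is an annuity due: 16 payments of CHF 12,800.00 at the beginning of each quarter.
Periodic rate r = 0.129/4 per quarter; n is counted in quarters.
PV = PMT × [(1 − (1+r)^−n)/r] × (1+r) = 12,800 × [1 − (1+r)^−16] / r × (1+r) = CHF 163,148.16

CHF 163,148.16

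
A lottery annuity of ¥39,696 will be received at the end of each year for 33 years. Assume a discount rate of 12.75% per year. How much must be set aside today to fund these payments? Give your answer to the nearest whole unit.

¥305,407

This is an ordinary annuity: 33 payments of ¥39,696 at the end of each year.
Periodic rate r = 0.1275 per year.
PV = PMT × [(1 − (1+r)^−n)/r] = 39,696 × [1 − (1+r)^−33] / r = ¥305,407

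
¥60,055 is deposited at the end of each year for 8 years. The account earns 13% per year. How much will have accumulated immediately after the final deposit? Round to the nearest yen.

¥766,137

This is an ordinary annuity: 8 deposits of ¥60,055 at the end of each year.
Periodic rate r = 0.13 per year.
FV = PMT × [((1+r)^n − 1)/r] = 60,055 × [(1+r)^8 − 1] / r = ¥766,137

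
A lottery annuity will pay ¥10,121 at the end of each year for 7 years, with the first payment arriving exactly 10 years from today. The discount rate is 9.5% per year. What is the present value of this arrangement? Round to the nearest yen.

Ordinary annuity of 7 payments, first payment at period 10.
Periodic rate r = 0.095 per year.
The ordinary-annuity PV formula values the stream one period before the first payment (period 9); discount that back 9 periods:
PV₀ = 10,121 × [1 − (1+r)^−7] / r × (1+r)^−9 = ¥22,134

¥22,134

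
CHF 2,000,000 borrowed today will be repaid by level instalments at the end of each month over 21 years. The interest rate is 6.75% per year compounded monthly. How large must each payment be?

Level ordinary annuity; solve PV = PMT × [(1 − (1+r)^−n)/r] for PMT.
Periodic rate r = 0.0675/12 per month; n is counted in months.
With n = 252: PMT = 2,000,000 / ([(1 − (1+r)^−n)/r]) = CHF 14,866.86

CHF 14,866.86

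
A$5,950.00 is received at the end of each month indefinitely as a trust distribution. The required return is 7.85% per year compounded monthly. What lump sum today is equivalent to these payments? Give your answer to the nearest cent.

Periodic rate r = 0.0785/12 per month.
Level perpetuity: PV = PMT / r = 5,950 / (0.0785/12) = A$909,554.14.

A$909,554.14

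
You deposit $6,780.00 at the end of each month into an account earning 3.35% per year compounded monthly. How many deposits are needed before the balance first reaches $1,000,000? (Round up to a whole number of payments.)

Periodic rate r = 0.0335/12 per month; n is counted in months.
Ordinary annuity FV: 1,000,000 = 6,780 × [((1+r)^n − 1)/r].
(1+r)^n = 1 + 1,000,000 × r / 6,780, so n = ln(1 + 1,000,000·r/6,780) / ln(1+r) = 123.69.
Round up to a whole number of payments: n = 124.

124 payments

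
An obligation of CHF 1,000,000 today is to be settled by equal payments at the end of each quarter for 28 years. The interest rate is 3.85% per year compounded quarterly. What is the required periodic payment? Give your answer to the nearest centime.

Level ordinary annuity; solve PV = PMT × [(1 − (1+r)^−n)/r] for PMT.
Periodic rate r = 0.0385/4 per quarter; n is counted in quarters.
With n = 112: PMT = 1,000,000 / ([(1 − (1+r)^−n)/r]) = CHF 14,628.42

CHF 14,628.42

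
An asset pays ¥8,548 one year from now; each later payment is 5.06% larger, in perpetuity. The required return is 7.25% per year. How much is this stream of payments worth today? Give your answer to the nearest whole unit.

¥390,320

Periodic rate r = 0.0725 per year.
Growing perpetuity (Gordon): PV = PMT₁ / (r − g) = 8,548 / (r − 0.0506) = ¥390,320.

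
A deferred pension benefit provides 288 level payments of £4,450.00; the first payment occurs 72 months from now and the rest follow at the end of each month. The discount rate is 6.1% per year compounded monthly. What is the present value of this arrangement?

£468,953.99

Ordinary annuity of 288 payments, first payment at period 72.
Periodic rate r = 0.061/12 per month; n is counted in months.
The ordinary-annuity PV formula values the stream one period before the first payment (period 71); discount that back 71 periods:
PV₀ = 4,450 × [1 − (1+r)^−288] / r × (1+r)^−71 = £468,953.99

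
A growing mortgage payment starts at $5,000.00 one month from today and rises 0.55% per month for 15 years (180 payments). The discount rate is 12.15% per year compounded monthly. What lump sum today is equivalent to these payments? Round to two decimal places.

Periodic rate r = 0.1215/12 per month; n is counted in months.
Growing ordinary annuity: PV = PMT₁ × [1 − ((1+g)/(1+r))^n] / (r − g) = 5,000 × [1 − ((1+0.0055)/(1+r))^180] / (r − 0.0055) = $607,809.75.

$607,809.75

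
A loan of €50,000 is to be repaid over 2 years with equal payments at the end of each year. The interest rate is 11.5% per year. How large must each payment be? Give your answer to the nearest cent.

€29,390.66

Level ordinary annuity; solve PV = PMT × [(1 − (1+r)^−n)/r] for PMT.
Periodic rate r = 0.115 per year.
With n = 2: PMT = 50,000 / ([(1 − (1+r)^−n)/r]) = €29,390.66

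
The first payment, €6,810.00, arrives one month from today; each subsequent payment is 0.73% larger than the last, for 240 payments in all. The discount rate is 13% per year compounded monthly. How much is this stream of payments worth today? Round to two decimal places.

€1,095,614.84

Periodic rate r = 0.13/12 per month; n is counted in months.
Growing ordinary annuity: PV = PMT₁ × [1 − ((1+g)/(1+r))^n] / (r − g) = 6,810 × [1 − ((1+0.0073)/(1+r))^240] / (r − 0.0073) = €1,095,614.84.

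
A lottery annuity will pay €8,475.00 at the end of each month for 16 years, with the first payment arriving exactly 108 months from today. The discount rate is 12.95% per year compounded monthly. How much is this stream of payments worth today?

€217,320.01

Ordinary annuity of 192 payments, first payment at period 108.
Periodic rate r = 0.1295/12 per month; n is counted in months.
The ordinary-annuity PV formula values the stream one period before the first payment (period 107); discount that back 107 periods:
PV₀ = 8,475 × [1 − (1+r)^−192] / r × (1+r)^−107 = €217,320.01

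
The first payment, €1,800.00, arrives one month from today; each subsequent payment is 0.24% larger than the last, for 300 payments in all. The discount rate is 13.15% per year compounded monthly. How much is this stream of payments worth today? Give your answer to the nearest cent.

€193,906.97

Periodic rate r = 0.1315/12 per month; n is counted in months.
Growing ordinary annuity: PV = PMT₁ × [1 − ((1+g)/(1+r))^n] / (r − g) = 1,800 × [1 − ((1+0.0024)/(1+r))^300] / (r − 0.0024) = €193,906.97.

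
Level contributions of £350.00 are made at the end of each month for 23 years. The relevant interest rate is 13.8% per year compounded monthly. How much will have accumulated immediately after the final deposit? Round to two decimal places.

£683,987.59

This is an ordinary annuity: 276 deposits of £350.00 at the end of each month.
Periodic rate r = 0.138/12 per month; n is counted in months.
FV = PMT × [((1+r)^n − 1)/r] = 350 × [(1+r)^276 − 1] / r = £683,987.59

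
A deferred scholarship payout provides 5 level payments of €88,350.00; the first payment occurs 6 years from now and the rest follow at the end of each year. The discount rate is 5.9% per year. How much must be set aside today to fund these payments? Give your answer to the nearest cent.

€280,178.64

Ordinary annuity of 5 payments, first payment at period 6.
Periodic rate r = 0.059 per year.
The ordinary-annuity PV formula values the stream one period before the first payment (period 5); discount that back 5 periods:
PV₀ = 88,350 × [1 − (1+r)^−5] / r × (1+r)^−5 = €280,178.64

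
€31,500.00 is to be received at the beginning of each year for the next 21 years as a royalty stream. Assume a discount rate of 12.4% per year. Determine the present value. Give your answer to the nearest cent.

€261,009.88

This is an annuity due: 21 payments of €31,500.00 at the beginning of each year.
Periodic rate r = 0.124 per year.
PV = PMT × [(1 − (1+r)^−n)/r] × (1+r) = 31,500 × [1 − (1+r)^−21] / r × (1+r) = €261,009.88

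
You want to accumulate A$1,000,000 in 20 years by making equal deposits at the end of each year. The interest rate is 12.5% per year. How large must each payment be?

Level ordinary annuity; solve FV = PMT × [((1+r)^n − 1)/r] for PMT.
Periodic rate r = 0.125 per year.
With n = 20: PMT = 1,000,000 / ([((1+r)^n − 1)/r]) = A$13,095.73

A$13,095.73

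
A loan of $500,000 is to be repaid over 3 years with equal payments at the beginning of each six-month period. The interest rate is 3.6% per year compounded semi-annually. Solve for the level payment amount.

$87,093.68

Level annuity due; solve PV = PMT × [(1 − (1+r)^−n)/r] × (1+r) for PMT.
Periodic rate r = 0.036/2 per half-year; n is counted in half-years.
With n = 6: PMT = 500,000 / ([(1 − (1+r)^−n)/r] × (1+r)) = $87,093.68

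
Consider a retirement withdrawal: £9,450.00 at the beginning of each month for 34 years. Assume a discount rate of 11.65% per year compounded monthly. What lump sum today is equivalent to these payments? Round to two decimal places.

This is an annuity due: 408 payments of £9,450.00 at the beginning of each month.
Periodic rate r = 0.1165/12 per month; n is counted in months.
PV = PMT × [(1 − (1+r)^−n)/r] × (1+r) = 9,450 × [1 − (1+r)^−408] / r × (1+r) = £963,762.27

£963,762.27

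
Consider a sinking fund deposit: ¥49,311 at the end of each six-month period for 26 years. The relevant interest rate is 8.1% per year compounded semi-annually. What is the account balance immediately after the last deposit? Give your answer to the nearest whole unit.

This is an ordinary annuity: 52 deposits of ¥49,311 at the end of each six-month period.
Periodic rate r = 0.081/2 per half-year; n is counted in half-years.
FV = PMT × [((1+r)^n − 1)/r] = 49,311 × [(1+r)^52 − 1] / r = ¥8,378,156

¥8,378,156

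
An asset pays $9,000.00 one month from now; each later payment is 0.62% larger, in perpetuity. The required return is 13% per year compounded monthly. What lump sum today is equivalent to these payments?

Periodic rate r = 0.13/12 per month.
Growing perpetuity (Gordon): PV = PMT₁ / (r − g) = 9,000 / (r − 0.0062) = $1,942,446.04.

$1,942,446.04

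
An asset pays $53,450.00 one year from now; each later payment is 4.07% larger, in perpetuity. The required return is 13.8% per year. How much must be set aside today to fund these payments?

Periodic rate r = 0.138 per year.
Growing perpetuity (Gordon): PV = PMT₁ / (r − g) = 53,450 / (r − 0.0407) = $549,331.96.

$549,331.96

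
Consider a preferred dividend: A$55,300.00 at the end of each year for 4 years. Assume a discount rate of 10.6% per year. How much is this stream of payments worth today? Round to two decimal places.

This is an ordinary annuity: 4 payments of A$55,300.00 at the end of each year.
Periodic rate r = 0.106 per year.
PV = PMT × [(1 − (1+r)^−n)/r] = 55,300 × [1 − (1+r)^−4] / r = A$173,040.82

A$173,040.82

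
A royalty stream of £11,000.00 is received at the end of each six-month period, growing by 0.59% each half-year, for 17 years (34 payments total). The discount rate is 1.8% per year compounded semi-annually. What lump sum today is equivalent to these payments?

Periodic rate r = 0.018/2 per half-year; n is counted in half-years.
Growing ordinary annuity: PV = PMT₁ × [1 − ((1+g)/(1+r))^n] / (r − g) = 11,000 × [1 − ((1+0.0059)/(1+r))^34] / (r − 0.0059) = £352,475.07.

£352,475.07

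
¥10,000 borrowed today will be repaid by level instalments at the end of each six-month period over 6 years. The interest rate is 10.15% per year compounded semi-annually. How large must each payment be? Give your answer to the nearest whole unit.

Level ordinary annuity; solve PV = PMT × [(1 − (1+r)^−n)/r] for PMT.
Periodic rate r = 0.1015/2 per half-year; n is counted in half-years.
With n = 12: PMT = 10,000 / ([(1 − (1+r)^−n)/r]) = ¥1,133

¥1,133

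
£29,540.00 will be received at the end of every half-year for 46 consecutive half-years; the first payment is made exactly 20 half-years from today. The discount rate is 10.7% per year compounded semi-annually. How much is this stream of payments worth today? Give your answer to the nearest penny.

Ordinary annuity of 46 payments, first payment at period 20.
Periodic rate r = 0.107/2 per half-year; n is counted in half-years.
The ordinary-annuity PV formula values the stream one period before the first payment (period 19); discount that back 19 periods:
PV₀ = 29,540 × [1 − (1+r)^−46] / r × (1+r)^−19 = £186,460.73

£186,460.73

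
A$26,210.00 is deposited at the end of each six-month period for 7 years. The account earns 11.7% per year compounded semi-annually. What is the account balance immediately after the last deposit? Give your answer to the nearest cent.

A$545,043.51

This is an ordinary annuity: 14 deposits of A$26,210.00 at the end of each six-month period.
Periodic rate r = 0.117/2 per half-year; n is counted in half-years.
FV = PMT × [((1+r)^n − 1)/r] = 26,210 × [(1+r)^14 − 1] / r = A$545,043.51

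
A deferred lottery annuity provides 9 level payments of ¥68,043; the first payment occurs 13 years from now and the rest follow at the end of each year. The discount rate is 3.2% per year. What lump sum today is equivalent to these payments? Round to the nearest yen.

¥359,672

Ordinary annuity of 9 payments, first payment at period 13.
Periodic rate r = 0.032 per year.
The ordinary-annuity PV formula values the stream one period before the first payment (period 12); discount that back 12 periods:
PV₀ = 68,043 × [1 − (1+r)^−9] / r × (1+r)^−12 = ¥359,672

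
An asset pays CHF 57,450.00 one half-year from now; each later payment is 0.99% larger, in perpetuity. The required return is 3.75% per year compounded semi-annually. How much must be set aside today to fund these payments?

CHF 6,491,525.42

Periodic rate r = 0.0375/2 per half-year.
Growing perpetuity (Gordon): PV = PMT₁ / (r − g) = 57,450 / (r − 0.0099) = CHF 6,491,525.42.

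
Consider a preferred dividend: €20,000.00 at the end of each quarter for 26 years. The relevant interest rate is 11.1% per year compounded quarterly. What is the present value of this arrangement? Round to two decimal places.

This is an ordinary annuity: 104 payments of €20,000.00 at the end of each quarter.
Periodic rate r = 0.111/4 per quarter; n is counted in quarters.
PV = PMT × [(1 − (1+r)^−n)/r] = 20,000 × [1 − (1+r)^−104] / r = €678,892.58

€678,892.58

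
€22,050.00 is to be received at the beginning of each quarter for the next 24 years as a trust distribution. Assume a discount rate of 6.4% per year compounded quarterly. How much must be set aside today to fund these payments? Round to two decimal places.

This is an annuity due: 96 payments of €22,050.00 at the beginning of each quarter.
Periodic rate r = 0.064/4 per quarter; n is counted in quarters.
PV = PMT × [(1 − (1+r)^−n)/r] × (1+r) = 22,050 × [1 − (1+r)^−96] / r × (1+r) = €1,095,114.23

€1,095,114.23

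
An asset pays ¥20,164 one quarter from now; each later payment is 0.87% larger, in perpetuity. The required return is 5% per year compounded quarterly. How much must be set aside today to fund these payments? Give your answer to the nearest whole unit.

Periodic rate r = 0.05/4 per quarter.
Growing perpetuity (Gordon): PV = PMT₁ / (r − g) = 20,164 / (r − 0.0087) = ¥5,306,316.

¥5,306,316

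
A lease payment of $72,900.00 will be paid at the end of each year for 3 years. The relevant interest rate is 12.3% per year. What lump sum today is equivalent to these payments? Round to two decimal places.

This is an ordinary annuity: 3 payments of $72,900.00 at the end of each year.
Periodic rate r = 0.123 per year.
PV = PMT × [(1 − (1+r)^−n)/r] = 72,900 × [1 − (1+r)^−3] / r = $174,194.79

$174,194.79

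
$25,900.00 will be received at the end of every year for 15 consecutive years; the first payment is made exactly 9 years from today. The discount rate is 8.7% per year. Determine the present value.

Ordinary annuity of 15 payments, first payment at period 9.
Periodic rate r = 0.087 per year.
The ordinary-annuity PV formula values the stream one period before the first payment (period 8); discount that back 8 periods:
PV₀ = 25,900 × [1 − (1+r)^−15] / r × (1+r)^−8 = $109,035.00

$109,035.00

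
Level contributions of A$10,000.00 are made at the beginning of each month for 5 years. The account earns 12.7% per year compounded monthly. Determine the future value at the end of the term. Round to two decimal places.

This is an annuity due: 60 deposits of A$10,000.00 at the beginning of each month.
Periodic rate r = 0.127/12 per month; n is counted in months.
FV = PMT × [((1+r)^n − 1)/r] × (1+r) = 10,000 × [(1+r)^60 − 1] / r × (1+r) = A$840,999.08

A$840,999.08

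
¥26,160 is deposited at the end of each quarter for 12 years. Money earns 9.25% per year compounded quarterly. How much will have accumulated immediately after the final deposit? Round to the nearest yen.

¥2,258,240

This is an ordinary annuity: 48 deposits of ¥26,160 at the end of each quarter.
Periodic rate r = 0.0925/4 per quarter; n is counted in quarters.
FV = PMT × [((1+r)^n − 1)/r] = 26,160 × [(1+r)^48 − 1] / r = ¥2,258,240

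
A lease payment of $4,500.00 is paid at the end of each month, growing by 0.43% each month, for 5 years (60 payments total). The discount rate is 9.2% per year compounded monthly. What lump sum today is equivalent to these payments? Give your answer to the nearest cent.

Periodic rate r = 0.092/12 per month; n is counted in months.
Growing ordinary annuity: PV = PMT₁ × [1 − ((1+g)/(1+r))^n] / (r − g) = 4,500 × [1 − ((1+0.0043)/(1+r))^60] / (r − 0.0043) = $243,164.33.

$243,164.33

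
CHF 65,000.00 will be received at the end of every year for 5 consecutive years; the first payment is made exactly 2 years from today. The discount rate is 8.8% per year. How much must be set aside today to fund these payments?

CHF 233,588.98

Ordinary annuity of 5 payments, first payment at period 2.
Periodic rate r = 0.088 per year.
The ordinary-annuity PV formula values the stream one period before the first payment (period 1); discount that back 1 periods:
PV₀ = 65,000 × [1 − (1+r)^−5] / r × (1+r)^−1 = CHF 233,588.98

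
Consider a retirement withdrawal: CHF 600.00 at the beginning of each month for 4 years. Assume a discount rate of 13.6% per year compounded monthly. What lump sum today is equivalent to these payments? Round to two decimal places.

This is an annuity due: 48 payments of CHF 600.00 at the beginning of each month.
Periodic rate r = 0.136/12 per month; n is counted in months.
PV = PMT × [(1 − (1+r)^−n)/r] × (1+r) = 600 × [1 − (1+r)^−48] / r × (1+r) = CHF 22,369.48

CHF 22,369.48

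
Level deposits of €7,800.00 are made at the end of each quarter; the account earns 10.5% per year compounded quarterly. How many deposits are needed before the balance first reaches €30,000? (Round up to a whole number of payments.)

Periodic rate r = 0.105/4 per quarter; n is counted in quarters.
Ordinary annuity FV: 30,000 = 7,800 × [((1+r)^n − 1)/r].
(1+r)^n = 1 + 30,000 × r / 7,800, so n = ln(1 + 30,000·r/7,800) / ln(1+r) = 3.71.
Round up to a whole number of payments: n = 4.

4 payments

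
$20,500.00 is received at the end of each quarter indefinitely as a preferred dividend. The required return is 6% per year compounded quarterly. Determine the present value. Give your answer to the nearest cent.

$1,366,666.67

Periodic rate r = 0.06/4 per quarter.
Level perpetuity: PV = PMT / r = 20,500 / (0.06/4) = $1,366,666.67.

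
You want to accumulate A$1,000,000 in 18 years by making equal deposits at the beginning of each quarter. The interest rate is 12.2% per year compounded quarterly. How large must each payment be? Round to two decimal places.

A$3,844.44

Level annuity due; solve FV = PMT × [((1+r)^n − 1)/r] × (1+r) for PMT.
Periodic rate r = 0.122/4 per quarter; n is counted in quarters.
With n = 72: PMT = 1,000,000 / ([((1+r)^n − 1)/r] × (1+r)) = A$3,844.44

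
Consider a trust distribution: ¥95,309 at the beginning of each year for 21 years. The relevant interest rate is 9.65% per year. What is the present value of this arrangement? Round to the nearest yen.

This is an annuity due: 21 payments of ¥95,309 at the beginning of each year.
Periodic rate r = 0.0965 per year.
PV = PMT × [(1 − (1+r)^−n)/r] × (1+r) = 95,309 × [1 − (1+r)^−21] / r × (1+r) = ¥926,496

¥926,496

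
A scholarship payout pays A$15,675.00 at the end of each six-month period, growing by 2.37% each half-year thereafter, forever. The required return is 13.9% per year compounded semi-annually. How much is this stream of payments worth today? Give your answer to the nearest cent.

A$342,248.91

Periodic rate r = 0.139/2 per half-year.
Growing perpetuity (Gordon): PV = PMT₁ / (r − g) = 15,675 / (r − 0.0237) = A$342,248.91.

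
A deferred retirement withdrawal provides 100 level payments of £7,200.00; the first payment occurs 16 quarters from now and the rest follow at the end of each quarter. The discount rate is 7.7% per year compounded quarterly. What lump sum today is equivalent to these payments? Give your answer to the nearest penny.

Ordinary annuity of 100 payments, first payment at period 16.
Periodic rate r = 0.077/4 per quarter; n is counted in quarters.
The ordinary-annuity PV formula values the stream one period before the first payment (period 15); discount that back 15 periods:
PV₀ = 7,200 × [1 − (1+r)^−100] / r × (1+r)^−15 = £239,243.67

£239,243.67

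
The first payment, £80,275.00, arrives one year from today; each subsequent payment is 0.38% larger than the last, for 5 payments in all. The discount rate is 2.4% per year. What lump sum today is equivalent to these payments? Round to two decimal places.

Periodic rate r = 0.024 per year.
Growing ordinary annuity: PV = PMT₁ × [1 − ((1+g)/(1+r))^n] / (r − g) = 80,275 × [1 − ((1+0.0038)/(1+r))^5] / (r − 0.0038) = £376,805.48.

£376,805.48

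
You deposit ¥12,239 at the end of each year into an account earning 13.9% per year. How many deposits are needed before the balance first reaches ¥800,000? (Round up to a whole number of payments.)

Periodic rate r = 0.139 per year.
Ordinary annuity FV: 800,000 = 12,239 × [((1+r)^n − 1)/r].
(1+r)^n = 1 + 800,000 × r / 12,239, so n = ln(1 + 800,000·r/12,239) / ln(1+r) = 17.76.
Round up to a whole number of payments: n = 18.

18 payments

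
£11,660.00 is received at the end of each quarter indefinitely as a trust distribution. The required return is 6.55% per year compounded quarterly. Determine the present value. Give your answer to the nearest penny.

Periodic rate r = 0.0655/4 per quarter.
Level perpetuity: PV = PMT / r = 11,660 / (0.0655/4) = £712,061.07.

£712,061.07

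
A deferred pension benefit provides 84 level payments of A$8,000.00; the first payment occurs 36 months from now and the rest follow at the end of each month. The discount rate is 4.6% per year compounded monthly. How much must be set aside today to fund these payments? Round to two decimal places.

A$501,720.06

Ordinary annuity of 84 payments, first payment at period 36.
Periodic rate r = 0.046/12 per month; n is counted in months.
The ordinary-annuity PV formula values the stream one period before the first payment (period 35); discount that back 35 periods:
PV₀ = 8,000 × [1 − (1+r)^−84] / r × (1+r)^−35 = A$501,720.06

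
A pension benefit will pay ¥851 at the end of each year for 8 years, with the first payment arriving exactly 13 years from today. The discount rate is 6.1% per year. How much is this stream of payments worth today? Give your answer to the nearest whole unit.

Ordinary annuity of 8 payments, first payment at period 13.
Periodic rate r = 0.061 per year.
The ordinary-annuity PV formula values the stream one period before the first payment (period 12); discount that back 12 periods:
PV₀ = 851 × [1 − (1+r)^−8] / r × (1+r)^−12 = ¥2,586

¥2,586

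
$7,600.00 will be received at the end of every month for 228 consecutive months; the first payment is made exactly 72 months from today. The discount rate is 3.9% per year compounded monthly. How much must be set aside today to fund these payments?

$970,971.50

Ordinary annuity of 228 payments, first payment at period 72.
Periodic rate r = 0.039/12 per month; n is counted in months.
The ordinary-annuity PV formula values the stream one period before the first payment (period 71); discount that back 71 periods:
PV₀ = 7,600 × [1 − (1+r)^−228] / r × (1+r)^−71 = $970,971.50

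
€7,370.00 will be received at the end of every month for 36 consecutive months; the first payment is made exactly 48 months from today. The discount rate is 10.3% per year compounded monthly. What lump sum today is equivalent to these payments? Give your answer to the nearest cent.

Ordinary annuity of 36 payments, first payment at period 48.
Periodic rate r = 0.103/12 per month; n is counted in months.
The ordinary-annuity PV formula values the stream one period before the first payment (period 47); discount that back 47 periods:
PV₀ = 7,370 × [1 − (1+r)^−36] / r × (1+r)^−47 = €152,180.26

€152,180.26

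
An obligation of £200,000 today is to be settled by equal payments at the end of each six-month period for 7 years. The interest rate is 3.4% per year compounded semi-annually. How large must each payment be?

Level ordinary annuity; solve PV = PMT × [(1 − (1+r)^−n)/r] for PMT.
Periodic rate r = 0.034/2 per half-year; n is counted in half-years.
With n = 14: PMT = 200,000 / ([(1 − (1+r)^−n)/r]) = £16,173.61

£16,173.61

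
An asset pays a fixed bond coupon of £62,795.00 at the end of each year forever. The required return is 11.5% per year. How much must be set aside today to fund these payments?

Periodic rate r = 0.115 per year.
Level perpetuity: PV = PMT / r = 62,795 / (0.115) = £546,043.48.

£546,043.48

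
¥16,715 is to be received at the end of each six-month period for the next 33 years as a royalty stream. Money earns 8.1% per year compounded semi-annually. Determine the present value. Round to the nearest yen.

¥382,678

This is an ordinary annuity: 66 payments of ¥16,715 at the end of each six-month period.
Periodic rate r = 0.081/2 per half-year; n is counted in half-years.
PV = PMT × [(1 − (1+r)^−n)/r] = 16,715 × [1 − (1+r)^−66] / r = ¥382,678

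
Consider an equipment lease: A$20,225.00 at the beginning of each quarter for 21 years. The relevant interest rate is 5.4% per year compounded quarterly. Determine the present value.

This is an annuity due: 84 payments of A$20,225.00 at the beginning of each quarter.
Periodic rate r = 0.054/4 per quarter; n is counted in quarters.
PV = PMT × [(1 − (1+r)^−n)/r] × (1+r) = 20,225 × [1 − (1+r)^−84] / r × (1+r) = A$1,026,125.94

A$1,026,125.94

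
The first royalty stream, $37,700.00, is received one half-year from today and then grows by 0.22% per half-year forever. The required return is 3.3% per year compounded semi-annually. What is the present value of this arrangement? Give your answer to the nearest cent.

Periodic rate r = 0.033/2 per half-year.
Growing perpetuity (Gordon): PV = PMT₁ / (r − g) = 37,700 / (r − 0.0022) = $2,636,363.64.

$2,636,363.64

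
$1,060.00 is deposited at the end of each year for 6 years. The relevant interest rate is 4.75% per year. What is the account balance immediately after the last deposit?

This is an ordinary annuity: 6 deposits of $1,060.00 at the end of each year.
Periodic rate r = 0.0475 per year.
FV = PMT × [((1+r)^n − 1)/r] = 1,060 × [(1+r)^6 − 1] / r = $7,164.82

$7,164.82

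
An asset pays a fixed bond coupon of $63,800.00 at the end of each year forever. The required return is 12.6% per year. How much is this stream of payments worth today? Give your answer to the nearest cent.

Periodic rate r = 0.126 per year.
Level perpetuity: PV = PMT / r = 63,800 / (0.126) = $506,349.21.

$506,349.21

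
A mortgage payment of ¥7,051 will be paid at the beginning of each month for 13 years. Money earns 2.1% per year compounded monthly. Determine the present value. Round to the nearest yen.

¥963,543

This is an annuity due: 156 payments of ¥7,051 at the beginning of each month.
Periodic rate r = 0.021/12 per month; n is counted in months.
PV = PMT × [(1 − (1+r)^−n)/r] × (1+r) = 7,051 × [1 − (1+r)^−156] / r × (1+r) = ¥963,543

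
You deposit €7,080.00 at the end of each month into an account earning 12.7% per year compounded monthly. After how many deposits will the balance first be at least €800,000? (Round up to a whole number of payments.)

Periodic rate r = 0.127/12 per month; n is counted in months.
Ordinary annuity FV: 800,000 = 7,080 × [((1+r)^n − 1)/r].
(1+r)^n = 1 + 800,000 × r / 7,080, so n = ln(1 + 800,000·r/7,080) / ln(1+r) = 74.71.
Round up to a whole number of payments: n = 75.

75 payments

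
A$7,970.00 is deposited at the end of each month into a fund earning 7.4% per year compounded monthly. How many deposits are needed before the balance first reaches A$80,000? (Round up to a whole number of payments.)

Periodic rate r = 0.074/12 per month; n is counted in months.
Ordinary annuity FV: 80,000 = 7,970 × [((1+r)^n − 1)/r].
(1+r)^n = 1 + 80,000 × r / 7,970, so n = ln(1 + 80,000·r/7,970) / ln(1+r) = 9.77.
Round up to a whole number of payments: n = 10.

10 payments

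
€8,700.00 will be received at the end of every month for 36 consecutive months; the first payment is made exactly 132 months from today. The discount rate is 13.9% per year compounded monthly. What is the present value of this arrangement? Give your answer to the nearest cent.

€56,386.68

Ordinary annuity of 36 payments, first payment at period 132.
Periodic rate r = 0.139/12 per month; n is counted in months.
The ordinary-annuity PV formula values the stream one period before the first payment (period 131); discount that back 131 periods:
PV₀ = 8,700 × [1 − (1+r)^−36] / r × (1+r)^−131 = €56,386.68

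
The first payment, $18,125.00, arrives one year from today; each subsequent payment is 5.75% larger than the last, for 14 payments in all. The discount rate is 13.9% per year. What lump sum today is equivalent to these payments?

$143,739.96

Periodic rate r = 0.139 per year.
Growing ordinary annuity: PV = PMT₁ × [1 − ((1+g)/(1+r))^n] / (r − g) = 18,125 × [1 − ((1+0.0575)/(1+r))^14] / (r − 0.0575) = $143,739.96.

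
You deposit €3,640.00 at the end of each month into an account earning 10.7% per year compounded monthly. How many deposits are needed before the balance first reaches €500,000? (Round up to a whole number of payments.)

Periodic rate r = 0.107/12 per month; n is counted in months.
Ordinary annuity FV: 500,000 = 3,640 × [((1+r)^n − 1)/r].
(1+r)^n = 1 + 500,000 × r / 3,640, so n = ln(1 + 500,000·r/3,640) / ln(1+r) = 90.08.
Round up to a whole number of payments: n = 91.

91 payments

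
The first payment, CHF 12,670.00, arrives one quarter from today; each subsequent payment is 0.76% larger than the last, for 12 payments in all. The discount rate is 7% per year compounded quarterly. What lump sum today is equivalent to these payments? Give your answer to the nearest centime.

CHF 141,682.55

Periodic rate r = 0.07/4 per quarter; n is counted in quarters.
Growing ordinary annuity: PV = PMT₁ × [1 − ((1+g)/(1+r))^n] / (r − g) = 12,670 × [1 − ((1+0.0076)/(1+r))^12] / (r − 0.0076) = CHF 141,682.55.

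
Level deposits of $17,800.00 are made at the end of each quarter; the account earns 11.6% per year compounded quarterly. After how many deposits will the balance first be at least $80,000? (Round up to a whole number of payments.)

Periodic rate r = 0.116/4 per quarter; n is counted in quarters.
Ordinary annuity FV: 80,000 = 17,800 × [((1+r)^n − 1)/r].
(1+r)^n = 1 + 80,000 × r / 17,800, so n = ln(1 + 80,000·r/17,800) / ln(1+r) = 4.29.
Round up to a whole number of payments: n = 5.

5 payments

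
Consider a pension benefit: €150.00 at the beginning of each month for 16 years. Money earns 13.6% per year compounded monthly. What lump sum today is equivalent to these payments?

This is an annuity due: 192 payments of €150.00 at the beginning of each month.
Periodic rate r = 0.136/12 per month; n is counted in months.
PV = PMT × [(1 − (1+r)^−n)/r] × (1+r) = 150 × [1 − (1+r)^−192] / r × (1+r) = €11,847.43

€11,847.43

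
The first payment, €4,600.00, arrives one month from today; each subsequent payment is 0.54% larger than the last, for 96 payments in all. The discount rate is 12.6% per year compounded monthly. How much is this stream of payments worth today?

Periodic rate r = 0.126/12 per month; n is counted in months.
Growing ordinary annuity: PV = PMT₁ × [1 − ((1+g)/(1+r))^n] / (r − g) = 4,600 × [1 − ((1+0.0054)/(1+r))^96] / (r − 0.0054) = €347,036.53.

€347,036.53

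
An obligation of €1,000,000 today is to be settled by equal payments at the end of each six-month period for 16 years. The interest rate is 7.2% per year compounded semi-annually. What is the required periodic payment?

Level ordinary annuity; solve PV = PMT × [(1 − (1+r)^−n)/r] for PMT.
Periodic rate r = 0.072/2 per half-year; n is counted in half-years.
With n = 32: PMT = 1,000,000 / ([(1 − (1+r)^−n)/r]) = €53,134.09

€53,134.09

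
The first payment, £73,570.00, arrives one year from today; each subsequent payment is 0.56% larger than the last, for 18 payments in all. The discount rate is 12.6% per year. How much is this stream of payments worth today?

Periodic rate r = 0.126 per year.
Growing ordinary annuity: PV = PMT₁ × [1 − ((1+g)/(1+r))^n] / (r − g) = 73,570 × [1 − ((1+0.0056)/(1+r))^18] / (r − 0.0056) = £531,240.06.

£531,240.06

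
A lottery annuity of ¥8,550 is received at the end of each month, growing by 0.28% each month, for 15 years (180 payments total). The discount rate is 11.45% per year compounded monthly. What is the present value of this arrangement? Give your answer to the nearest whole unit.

¥888,557

Periodic rate r = 0.1145/12 per month; n is counted in months.
Growing ordinary annuity: PV = PMT₁ × [1 − ((1+g)/(1+r))^n] / (r − g) = 8,550 × [1 − ((1+0.0028)/(1+r))^180] / (r − 0.0028) = ¥888,557.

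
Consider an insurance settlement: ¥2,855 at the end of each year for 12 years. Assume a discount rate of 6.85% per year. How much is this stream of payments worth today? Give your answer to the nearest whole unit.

This is an ordinary annuity: 12 payments of ¥2,855 at the end of each year.
Periodic rate r = 0.0685 per year.
PV = PMT × [(1 − (1+r)^−n)/r] = 2,855 × [1 − (1+r)^−12] / r = ¥22,859

¥22,859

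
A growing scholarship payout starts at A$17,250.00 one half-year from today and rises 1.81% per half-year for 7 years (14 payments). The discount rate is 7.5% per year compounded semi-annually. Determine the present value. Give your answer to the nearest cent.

Periodic rate r = 0.075/2 per half-year; n is counted in half-years.
Growing ordinary annuity: PV = PMT₁ × [1 − ((1+g)/(1+r))^n] / (r − g) = 17,250 × [1 − ((1+0.0181)/(1+r))^14] / (r − 0.0181) = A$206,490.80.

A$206,490.80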